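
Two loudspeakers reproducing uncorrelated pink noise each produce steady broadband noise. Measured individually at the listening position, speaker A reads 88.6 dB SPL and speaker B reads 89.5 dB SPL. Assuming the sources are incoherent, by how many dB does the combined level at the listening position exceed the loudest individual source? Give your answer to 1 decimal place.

2.6 dB

Uncorrelated sources add in intensity (power), not in dB.
L_total = 10·log₁₀(10^(88.6/10) + 10^(89.5/10)) = 92.08 dB SPL.
Excess over the loudest (89.5 dB): 92.08 − 89.5 = 2.6 dB.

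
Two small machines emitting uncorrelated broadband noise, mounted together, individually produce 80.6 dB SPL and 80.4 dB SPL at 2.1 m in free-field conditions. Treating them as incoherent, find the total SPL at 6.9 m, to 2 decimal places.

Combined at 2.1 m: 10·log₁₀(10^(80.6/10)+10^(80.4/10)) = 83.511 dB SPL.
Then apply −20·log₁₀(6.9/2.1) = -10.333 dB → 73.18 dB SPL.

73.18 dB SPL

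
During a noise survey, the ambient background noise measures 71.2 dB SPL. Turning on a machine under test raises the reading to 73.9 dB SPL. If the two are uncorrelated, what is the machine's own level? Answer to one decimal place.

70.6 dB SPL

Background correction is a power subtraction:
L_src = 10·log₁₀(10^(73.9/10) − 10^(71.2/10)) = 10·log₁₀(11360000) = 70.6 dB SPL.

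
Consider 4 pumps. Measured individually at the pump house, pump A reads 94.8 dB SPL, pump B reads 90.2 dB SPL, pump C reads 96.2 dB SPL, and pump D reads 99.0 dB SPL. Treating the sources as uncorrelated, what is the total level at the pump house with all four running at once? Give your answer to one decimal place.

102.1 dB SPL

Add the sources as powers (linear), then convert back to dB:
L_total = 10·log₁₀(10^(94.8/10) + 10^(90.2/10) + 10^(96.2/10) + 10^(99.0/10)) = 10·log₁₀(16179000000) = 102.1 dB SPL.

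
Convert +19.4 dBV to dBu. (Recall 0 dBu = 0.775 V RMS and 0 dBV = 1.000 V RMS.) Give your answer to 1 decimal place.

+21.6 dBu

The offset between the scales is 20·log₁₀(0.775/1.000) = −2.214 dB.
So dBu = +19.4 + 2.214 = +21.6 dBu.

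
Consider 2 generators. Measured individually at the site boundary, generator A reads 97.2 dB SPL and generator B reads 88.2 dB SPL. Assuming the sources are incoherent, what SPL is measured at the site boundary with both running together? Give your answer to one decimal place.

Uncorrelated sources add in intensity (power), not in dB.
L_total = 10·log₁₀(10^(97.2/10) + 10^(88.2/10)) = 10·log₁₀(5909000000) = 97.7 dB SPL.

97.7 dB SPL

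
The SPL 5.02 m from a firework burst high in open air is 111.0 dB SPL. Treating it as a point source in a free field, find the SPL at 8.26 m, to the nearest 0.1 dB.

For a point source in a free field, ΔL = −20·log₁₀(d₂/d₁).
ΔL = −20·log₁₀(8.26/5.02) = -4.33 dB, so L₂ = 111.0 + (-4.33) = 106.7 dB SPL.

106.7 dB SPL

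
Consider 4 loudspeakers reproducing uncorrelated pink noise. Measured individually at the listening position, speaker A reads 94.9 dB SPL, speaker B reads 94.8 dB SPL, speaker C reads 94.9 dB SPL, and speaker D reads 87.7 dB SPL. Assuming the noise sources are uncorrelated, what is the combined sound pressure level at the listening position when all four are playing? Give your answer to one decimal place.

Uncorrelated sources add in intensity (power), not in dB.
L_total = 10·log₁₀(10^(94.9/10) + 10^(94.8/10) + 10^(94.9/10) + 10^(87.7/10)) = 10·log₁₀(9789000000) = 99.9 dB SPL.

99.9 dB SPL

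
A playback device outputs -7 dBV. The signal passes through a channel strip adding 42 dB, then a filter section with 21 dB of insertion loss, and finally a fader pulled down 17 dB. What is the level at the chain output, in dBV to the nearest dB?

-3 dBV

In dB, series stages simply add:
-7 + 42 − 21 − 17 = -3 dBV.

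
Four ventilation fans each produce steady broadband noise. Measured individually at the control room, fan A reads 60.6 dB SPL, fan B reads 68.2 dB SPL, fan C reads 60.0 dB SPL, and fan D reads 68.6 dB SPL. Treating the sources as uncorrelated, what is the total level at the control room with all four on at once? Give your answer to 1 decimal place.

Uncorrelated sources add in intensity (power), not in dB.
L_total = 10·log₁₀(10^(60.6/10) + 10^(68.2/10) + 10^(60.0/10) + 10^(68.6/10)) = 10·log₁₀(16000000) = 72.0 dB SPL.

72.0 dB SPL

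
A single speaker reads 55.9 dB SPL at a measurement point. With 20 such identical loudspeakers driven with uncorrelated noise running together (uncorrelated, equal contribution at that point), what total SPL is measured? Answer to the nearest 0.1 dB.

68.9 dB SPL

20 equal incoherent sources raise the level by 10·log₁₀(20) = 13.01 dB.
L_total = 55.9 + 13.01 = 68.9 dB SPL.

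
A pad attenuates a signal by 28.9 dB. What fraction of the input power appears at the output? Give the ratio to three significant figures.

Power ratio = 10^(dB/10).
10^(-28.9/10) = 10^(-2.890) = 0.00129.

0.00129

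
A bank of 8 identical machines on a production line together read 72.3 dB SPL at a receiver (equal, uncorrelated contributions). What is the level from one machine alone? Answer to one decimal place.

63.3 dB SPL

8 equal incoherent sources add 10·log₁₀(8) = 9.03 dB over one source.
L_one = 72.3 − 9.03 = 63.3 dB SPL.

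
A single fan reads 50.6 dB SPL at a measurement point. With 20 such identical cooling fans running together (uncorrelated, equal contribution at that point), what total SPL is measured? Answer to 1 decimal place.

20 equal incoherent sources raise the level by 10·log₁₀(20) = 13.01 dB.
L_total = 50.6 + 13.01 = 63.6 dB SPL.

63.6 dB SPL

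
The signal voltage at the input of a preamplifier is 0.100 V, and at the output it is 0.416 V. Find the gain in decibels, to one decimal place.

Voltage is an amplitude quantity, so gain = 20·log₁₀(V_out/V_in).
20·log₁₀(0.416/0.100) = 20·log₁₀(4.160) = 12.4 dB.

12.4 dB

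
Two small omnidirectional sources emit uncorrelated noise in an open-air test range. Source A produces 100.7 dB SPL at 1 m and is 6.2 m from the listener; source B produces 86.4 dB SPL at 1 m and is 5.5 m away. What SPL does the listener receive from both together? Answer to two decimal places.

At the listener: L_A = 100.7 − 20·log₁₀(6.2) = 84.852 dB; L_B = 86.4 − 20·log₁₀(5.5) = 71.593 dB.
Combined: 10·log₁₀(10^(84.852/10)+10^(71.593/10)) = 85.05 dB SPL.

85.05 dB SPL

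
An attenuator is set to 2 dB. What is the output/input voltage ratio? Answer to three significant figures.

Voltage ratio = 10^(dB/20).
10^(-2/20) = 10^(-0.1000) = 0.794.

0.794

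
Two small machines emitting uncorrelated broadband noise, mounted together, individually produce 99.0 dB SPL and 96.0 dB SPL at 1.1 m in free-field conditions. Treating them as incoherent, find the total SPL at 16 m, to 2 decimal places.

Combined at 1.1 m: 10·log₁₀(10^(99.0/10)+10^(96.0/10)) = 100.764 dB SPL.
Then apply −20·log₁₀(16/1.1) = -23.255 dB → 77.51 dB SPL.

77.51 dB SPL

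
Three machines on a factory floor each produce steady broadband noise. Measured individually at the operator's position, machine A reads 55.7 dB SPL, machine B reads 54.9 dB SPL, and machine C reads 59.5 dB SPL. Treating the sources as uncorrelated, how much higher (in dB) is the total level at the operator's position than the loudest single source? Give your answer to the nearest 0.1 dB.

2.5 dB

Uncorrelated sources add in intensity (power), not in dB.
L_total = 10·log₁₀(10^(55.7/10) + 10^(54.9/10) + 10^(59.5/10)) = 61.96 dB SPL.
Excess over the loudest (59.5 dB): 61.96 − 59.5 = 2.5 dB.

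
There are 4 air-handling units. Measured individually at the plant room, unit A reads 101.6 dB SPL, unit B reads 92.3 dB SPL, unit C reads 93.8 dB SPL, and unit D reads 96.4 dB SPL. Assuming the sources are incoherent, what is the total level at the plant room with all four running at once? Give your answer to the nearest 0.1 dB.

Incoherent sources sum as intensities:
L_total = 10·log₁₀(10^(101.6/10) + 10^(92.3/10) + 10^(93.8/10) + 10^(96.4/10)) = 10·log₁₀(22917000000) = 103.6 dB SPL.

103.6 dB SPL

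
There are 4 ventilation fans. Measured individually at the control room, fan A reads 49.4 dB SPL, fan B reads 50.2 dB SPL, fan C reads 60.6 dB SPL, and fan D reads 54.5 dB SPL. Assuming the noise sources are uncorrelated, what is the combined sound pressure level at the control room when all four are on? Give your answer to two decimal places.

62.10 dB SPL

Incoherent sources sum as intensities:
L_total = 10·log₁₀(10^(49.4/10) + 10^(50.2/10) + 10^(60.6/10) + 10^(54.5/10)) = 10·log₁₀(1622000) = 62.10 dB SPL.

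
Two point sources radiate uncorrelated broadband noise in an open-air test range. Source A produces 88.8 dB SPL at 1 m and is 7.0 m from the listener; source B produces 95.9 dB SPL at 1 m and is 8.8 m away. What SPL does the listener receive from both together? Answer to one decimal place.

78.2 dB SPL

At the listener: L_A = 88.8 − 20·log₁₀(7.0) = 71.90 dB; L_B = 95.9 − 20·log₁₀(8.8) = 77.01 dB.
Combined: 10·log₁₀(10^(71.90/10)+10^(77.01/10)) = 78.2 dB SPL.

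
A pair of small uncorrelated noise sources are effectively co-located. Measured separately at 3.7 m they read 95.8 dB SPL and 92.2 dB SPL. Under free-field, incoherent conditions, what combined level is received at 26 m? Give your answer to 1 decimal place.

Combined at 3.7 m: 10·log₁₀(10^(95.8/10)+10^(92.2/10)) = 97.37 dB SPL.
Then apply −20·log₁₀(26/3.7) = -16.94 dB → 80.4 dB SPL.

80.4 dB SPL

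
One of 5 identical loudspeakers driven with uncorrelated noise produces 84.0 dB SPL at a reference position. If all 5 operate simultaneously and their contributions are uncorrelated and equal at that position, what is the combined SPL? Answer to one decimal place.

5 equal incoherent sources raise the level by 10·log₁₀(5) = 6.99 dB.
L_total = 84.0 + 6.99 = 91.0 dB SPL.

91.0 dB SPL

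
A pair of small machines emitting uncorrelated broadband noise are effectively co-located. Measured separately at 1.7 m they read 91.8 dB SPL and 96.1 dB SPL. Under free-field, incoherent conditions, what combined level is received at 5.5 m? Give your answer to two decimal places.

87.27 dB SPL

Combined at 1.7 m: 10·log₁₀(10^(91.8/10)+10^(96.1/10)) = 97.472 dB SPL.
Then apply −20·log₁₀(5.5/1.7) = -10.198 dB → 87.27 dB SPL.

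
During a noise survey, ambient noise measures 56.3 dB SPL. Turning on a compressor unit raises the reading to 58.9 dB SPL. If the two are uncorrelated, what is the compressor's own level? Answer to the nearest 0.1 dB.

Background correction is a power subtraction:
L_src = 10·log₁₀(10^(58.9/10) − 10^(56.3/10)) = 10·log₁₀(349700) = 55.4 dB SPL.

55.4 dB SPL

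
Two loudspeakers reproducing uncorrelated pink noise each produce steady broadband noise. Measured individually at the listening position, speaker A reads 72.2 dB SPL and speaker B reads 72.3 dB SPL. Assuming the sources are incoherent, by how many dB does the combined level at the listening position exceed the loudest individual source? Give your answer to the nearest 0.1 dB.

3.0 dB

Incoherent sources sum as intensities:
L_total = 10·log₁₀(10^(72.2/10) + 10^(72.3/10)) = 75.26 dB SPL.
Excess over the loudest (72.3 dB): 75.26 − 72.3 = 3.0 dB.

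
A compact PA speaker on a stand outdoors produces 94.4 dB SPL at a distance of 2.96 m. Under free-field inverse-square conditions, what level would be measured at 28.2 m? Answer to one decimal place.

For a point source in a free field, ΔL = −20·log₁₀(d₂/d₁).
ΔL = −20·log₁₀(28.2/2.96) = -19.58 dB, so L₂ = 94.4 + (-19.58) = 74.8 dB SPL.

74.8 dB SPL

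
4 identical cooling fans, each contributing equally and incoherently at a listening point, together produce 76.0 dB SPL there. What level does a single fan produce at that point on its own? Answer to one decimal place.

4 equal incoherent sources add 10·log₁₀(4) = 6.02 dB over one source.
L_one = 76.0 − 6.02 = 70.0 dB SPL.

70.0 dB SPL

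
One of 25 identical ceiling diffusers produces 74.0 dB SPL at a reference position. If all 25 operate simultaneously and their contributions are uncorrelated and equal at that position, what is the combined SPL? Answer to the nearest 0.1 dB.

25 equal incoherent sources raise the level by 10·log₁₀(25) = 13.98 dB.
L_total = 74.0 + 13.98 = 88.0 dB SPL.

88.0 dB SPL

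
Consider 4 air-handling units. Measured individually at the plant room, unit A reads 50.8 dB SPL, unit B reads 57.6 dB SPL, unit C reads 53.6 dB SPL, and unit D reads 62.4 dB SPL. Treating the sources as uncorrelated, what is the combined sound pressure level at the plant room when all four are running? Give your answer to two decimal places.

Uncorrelated sources add in intensity (power), not in dB.
L_total = 10·log₁₀(10^(50.8/10) + 10^(57.6/10) + 10^(53.6/10) + 10^(62.4/10)) = 10·log₁₀(2663000) = 64.25 dB SPL.

64.25 dB SPL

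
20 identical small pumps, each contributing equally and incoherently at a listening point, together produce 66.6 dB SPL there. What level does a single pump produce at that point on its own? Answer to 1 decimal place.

53.6 dB SPL

20 equal incoherent sources add 10·log₁₀(20) = 13.01 dB over one source.
L_one = 66.6 − 13.01 = 53.6 dB SPL.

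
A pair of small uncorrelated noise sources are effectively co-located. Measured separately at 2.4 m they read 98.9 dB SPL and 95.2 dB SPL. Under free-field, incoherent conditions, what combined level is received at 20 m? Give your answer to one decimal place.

82.0 dB SPL

Combined at 2.4 m: 10·log₁₀(10^(98.9/10)+10^(95.2/10)) = 100.44 dB SPL.
Then apply −20·log₁₀(20/2.4) = -18.42 dB → 82.0 dB SPL.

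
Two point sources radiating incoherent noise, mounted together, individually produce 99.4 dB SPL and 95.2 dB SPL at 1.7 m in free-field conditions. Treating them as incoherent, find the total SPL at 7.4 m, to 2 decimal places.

88.02 dB SPL

Combined at 1.7 m: 10·log₁₀(10^(99.4/10)+10^(95.2/10)) = 100.799 dB SPL.
Then apply −20·log₁₀(7.4/1.7) = -12.776 dB → 88.02 dB SPL.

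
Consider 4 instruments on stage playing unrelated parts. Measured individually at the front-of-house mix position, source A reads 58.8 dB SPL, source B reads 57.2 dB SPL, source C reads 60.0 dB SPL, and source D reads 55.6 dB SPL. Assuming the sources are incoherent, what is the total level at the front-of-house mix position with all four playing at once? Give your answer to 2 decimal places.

64.23 dB SPL

Uncorrelated sources add in intensity (power), not in dB.
L_total = 10·log₁₀(10^(58.8/10) + 10^(57.2/10) + 10^(60.0/10) + 10^(55.6/10)) = 10·log₁₀(2646000) = 64.23 dB SPL.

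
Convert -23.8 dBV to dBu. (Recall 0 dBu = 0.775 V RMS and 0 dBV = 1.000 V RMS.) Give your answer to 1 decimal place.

-21.6 dBu

The offset between the scales is 20·log₁₀(0.775/1.000) = −2.214 dB.
So dBu = -23.8 + 2.214 = -21.6 dBu.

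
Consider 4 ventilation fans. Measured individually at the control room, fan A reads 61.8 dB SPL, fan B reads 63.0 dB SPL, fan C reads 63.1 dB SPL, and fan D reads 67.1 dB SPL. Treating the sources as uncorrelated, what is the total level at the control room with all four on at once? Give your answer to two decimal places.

Uncorrelated sources add in intensity (power), not in dB.
L_total = 10·log₁₀(10^(61.8/10) + 10^(63.0/10) + 10^(63.1/10) + 10^(67.1/10)) = 10·log₁₀(10680000) = 70.29 dB SPL.

70.29 dB SPL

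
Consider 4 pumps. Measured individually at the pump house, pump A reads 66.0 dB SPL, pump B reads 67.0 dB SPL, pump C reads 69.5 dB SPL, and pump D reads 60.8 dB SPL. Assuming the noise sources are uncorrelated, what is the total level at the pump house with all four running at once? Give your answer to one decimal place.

72.8 dB SPL

Incoherent sources sum as intensities:
L_total = 10·log₁₀(10^(66.0/10) + 10^(67.0/10) + 10^(69.5/10) + 10^(60.8/10)) = 10·log₁₀(19110000) = 72.8 dB SPL.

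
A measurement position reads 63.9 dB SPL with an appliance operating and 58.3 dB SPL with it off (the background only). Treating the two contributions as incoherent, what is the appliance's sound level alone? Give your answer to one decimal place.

62.5 dB SPL

Remove the background by subtracting linear intensities:
L_src = 10·log₁₀(10^(63.9/10) − 10^(58.3/10)) = 10·log₁₀(1779000) = 62.5 dB SPL.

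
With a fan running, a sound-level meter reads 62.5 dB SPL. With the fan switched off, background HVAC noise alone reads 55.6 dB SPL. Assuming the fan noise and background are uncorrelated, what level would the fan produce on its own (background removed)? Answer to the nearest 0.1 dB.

Subtract intensities: L_src = 10·log₁₀(10^(L_total/10) − 10^(L_bg/10)).
L_src = 10·log₁₀(10^(62.5/10) − 10^(55.6/10)) = 10·log₁₀(1415000) = 61.5 dB SPL.

61.5 dB SPL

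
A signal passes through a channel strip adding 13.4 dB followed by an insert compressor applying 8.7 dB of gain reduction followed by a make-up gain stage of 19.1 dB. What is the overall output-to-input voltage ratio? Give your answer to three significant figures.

Net gain = 13.4 + (−8.7) + 19.1 = 23.8 dB.
Voltage ratio = 10^(23.8/20) = 15.5.

15.5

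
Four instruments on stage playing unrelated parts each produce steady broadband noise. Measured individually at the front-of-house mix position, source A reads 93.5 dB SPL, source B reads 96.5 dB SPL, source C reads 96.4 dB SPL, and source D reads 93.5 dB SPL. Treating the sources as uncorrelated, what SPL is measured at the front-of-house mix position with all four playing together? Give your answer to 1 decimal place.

Uncorrelated sources add in intensity (power), not in dB.
L_total = 10·log₁₀(10^(93.5/10) + 10^(96.5/10) + 10^(96.4/10) + 10^(93.5/10)) = 10·log₁₀(13309000000) = 101.2 dB SPL.

101.2 dB SPL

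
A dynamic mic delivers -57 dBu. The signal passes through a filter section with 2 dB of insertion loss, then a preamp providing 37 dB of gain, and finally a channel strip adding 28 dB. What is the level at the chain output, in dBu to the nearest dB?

+6 dBu

In dB, series stages simply add:
-57 − 2 + 37 + 28 = +6 dBu.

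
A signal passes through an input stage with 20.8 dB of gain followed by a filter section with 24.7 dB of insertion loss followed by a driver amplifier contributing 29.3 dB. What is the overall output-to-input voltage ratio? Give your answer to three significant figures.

Net gain = 20.8 + (−24.7) + 29.3 = 25.4 dB.
Voltage ratio = 10^(25.4/20) = 18.6.

18.6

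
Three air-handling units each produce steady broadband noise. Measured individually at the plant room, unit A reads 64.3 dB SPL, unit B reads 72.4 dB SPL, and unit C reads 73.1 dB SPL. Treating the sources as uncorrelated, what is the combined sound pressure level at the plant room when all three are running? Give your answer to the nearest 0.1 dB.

Uncorrelated sources add in intensity (power), not in dB.
L_total = 10·log₁₀(10^(64.3/10) + 10^(72.4/10) + 10^(73.1/10)) = 10·log₁₀(40490000) = 76.1 dB SPL.

76.1 dB SPL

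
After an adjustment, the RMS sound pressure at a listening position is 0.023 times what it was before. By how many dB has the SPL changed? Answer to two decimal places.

SPL change from a pressure ratio uses the 20·log₁₀ form:
20·log₁₀(0.023) = -32.77 dB.

-32.77 dB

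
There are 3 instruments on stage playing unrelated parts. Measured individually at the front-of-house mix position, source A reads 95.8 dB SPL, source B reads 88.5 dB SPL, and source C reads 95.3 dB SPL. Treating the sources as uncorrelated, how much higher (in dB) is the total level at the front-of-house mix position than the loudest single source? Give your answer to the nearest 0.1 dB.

3.2 dB

Add the sources as powers (linear), then convert back to dB:
L_total = 10·log₁₀(10^(95.8/10) + 10^(88.5/10) + 10^(95.3/10)) = 98.98 dB SPL.
Excess over the loudest (95.8 dB): 98.98 − 95.8 = 3.2 dB.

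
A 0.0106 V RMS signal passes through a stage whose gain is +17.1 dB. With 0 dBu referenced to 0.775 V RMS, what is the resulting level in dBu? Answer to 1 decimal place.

-20.2 dBu

Input level: 20·log₁₀(0.0106/0.775) = -37.28 dBu.
Output: -37.28 + 17.1 = -20.2 dBu.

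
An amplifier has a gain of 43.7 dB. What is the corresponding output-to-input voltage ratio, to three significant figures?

153

Voltage ratio = 10^(dB/20).
10^(43.7/20) = 10^(2.185) = 153.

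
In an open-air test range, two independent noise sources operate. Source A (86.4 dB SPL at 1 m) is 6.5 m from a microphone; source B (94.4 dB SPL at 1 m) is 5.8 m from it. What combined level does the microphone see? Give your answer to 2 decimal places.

79.65 dB SPL

At the listener: L_A = 86.4 − 20·log₁₀(6.5) = 70.142 dB; L_B = 94.4 − 20·log₁₀(5.8) = 79.131 dB.
Combined: 10·log₁₀(10^(70.142/10)+10^(79.131/10)) = 79.65 dB SPL.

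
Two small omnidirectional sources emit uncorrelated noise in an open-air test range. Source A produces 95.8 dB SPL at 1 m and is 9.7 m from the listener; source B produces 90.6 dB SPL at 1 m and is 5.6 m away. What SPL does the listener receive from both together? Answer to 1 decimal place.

78.9 dB SPL

At the listener: L_A = 95.8 − 20·log₁₀(9.7) = 76.06 dB; L_B = 90.6 − 20·log₁₀(5.6) = 75.64 dB.
Combined: 10·log₁₀(10^(76.06/10)+10^(75.64/10)) = 78.9 dB SPL.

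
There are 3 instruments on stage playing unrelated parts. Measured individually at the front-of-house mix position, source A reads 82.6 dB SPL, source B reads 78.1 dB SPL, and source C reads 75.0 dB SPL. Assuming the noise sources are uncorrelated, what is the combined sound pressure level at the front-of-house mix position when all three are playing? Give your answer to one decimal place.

Add the sources as powers (linear), then convert back to dB:
L_total = 10·log₁₀(10^(82.6/10) + 10^(78.1/10) + 10^(75.0/10)) = 10·log₁₀(278200000) = 84.4 dB SPL.

84.4 dB SPL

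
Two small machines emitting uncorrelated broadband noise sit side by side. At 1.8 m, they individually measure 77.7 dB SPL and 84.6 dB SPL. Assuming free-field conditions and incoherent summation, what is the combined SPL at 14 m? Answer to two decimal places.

67.59 dB SPL

Combined at 1.8 m: 10·log₁₀(10^(77.7/10)+10^(84.6/10)) = 85.407 dB SPL.
Then apply −20·log₁₀(14/1.8) = -17.817 dB → 67.59 dB SPL.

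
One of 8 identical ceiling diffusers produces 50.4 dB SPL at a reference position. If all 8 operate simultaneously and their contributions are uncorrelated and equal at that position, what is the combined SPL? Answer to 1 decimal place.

8 equal incoherent sources raise the level by 10·log₁₀(8) = 9.03 dB.
L_total = 50.4 + 9.03 = 59.4 dB SPL.

59.4 dB SPL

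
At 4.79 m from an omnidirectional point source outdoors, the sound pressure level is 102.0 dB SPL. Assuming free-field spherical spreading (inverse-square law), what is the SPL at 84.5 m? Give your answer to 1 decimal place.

Free-field point source: level drops by 20·log₁₀ of the distance ratio.
ΔL = −20·log₁₀(84.5/4.79) = -24.93 dB, so L₂ = 102.0 + (-24.93) = 77.1 dB SPL.

77.1 dB SPL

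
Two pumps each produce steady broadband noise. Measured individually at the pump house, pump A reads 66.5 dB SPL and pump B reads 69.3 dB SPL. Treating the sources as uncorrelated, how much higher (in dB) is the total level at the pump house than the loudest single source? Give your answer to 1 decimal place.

Incoherent sources sum as intensities:
L_total = 10·log₁₀(10^(66.5/10) + 10^(69.3/10)) = 71.13 dB SPL.
Excess over the loudest (69.3 dB): 71.13 − 69.3 = 1.8 dB.

1.8 dB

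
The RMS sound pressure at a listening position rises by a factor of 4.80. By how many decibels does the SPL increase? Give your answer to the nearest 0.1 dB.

Sound pressure is an amplitude quantity: ΔL = 20·log₁₀(p₂/p₁).
20·log₁₀(4.80) = 13.6 dB.

13.6 dB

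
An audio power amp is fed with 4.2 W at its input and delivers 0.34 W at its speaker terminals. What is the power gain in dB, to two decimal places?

Power ratio → dB uses the 10·log₁₀ form:
10·log₁₀(0.34/4.2) = 10·log₁₀(0.08095) = -10.92 dB.

-10.92 dB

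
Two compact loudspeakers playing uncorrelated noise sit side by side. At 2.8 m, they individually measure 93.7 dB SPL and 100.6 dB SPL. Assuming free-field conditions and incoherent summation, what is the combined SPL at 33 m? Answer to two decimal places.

Combined at 2.8 m: 10·log₁₀(10^(93.7/10)+10^(100.6/10)) = 101.407 dB SPL.
Then apply −20·log₁₀(33/2.8) = -21.427 dB → 79.98 dB SPL.

79.98 dB SPL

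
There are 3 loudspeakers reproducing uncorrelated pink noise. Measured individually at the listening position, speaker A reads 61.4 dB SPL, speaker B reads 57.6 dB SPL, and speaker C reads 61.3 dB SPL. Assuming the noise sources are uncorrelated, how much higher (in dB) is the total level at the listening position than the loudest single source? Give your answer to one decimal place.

Add the sources as powers (linear), then convert back to dB:
L_total = 10·log₁₀(10^(61.4/10) + 10^(57.6/10) + 10^(61.3/10)) = 65.19 dB SPL.
Excess over the loudest (61.4 dB): 65.19 − 61.4 = 3.8 dB.

3.8 dB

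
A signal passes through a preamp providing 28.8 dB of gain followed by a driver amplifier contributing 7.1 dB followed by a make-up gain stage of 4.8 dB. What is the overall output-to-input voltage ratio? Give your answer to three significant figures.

108

Net gain = 28.8 + 7.1 + 4.8 = 40.7 dB.
Voltage ratio = 10^(40.7/20) = 108.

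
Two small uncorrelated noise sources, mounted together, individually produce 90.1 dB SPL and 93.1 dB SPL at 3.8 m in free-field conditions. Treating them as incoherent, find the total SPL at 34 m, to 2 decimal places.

Combined at 3.8 m: 10·log₁₀(10^(90.1/10)+10^(93.1/10)) = 94.864 dB SPL.
Then apply −20·log₁₀(34/3.8) = -19.034 dB → 75.83 dB SPL.

75.83 dB SPL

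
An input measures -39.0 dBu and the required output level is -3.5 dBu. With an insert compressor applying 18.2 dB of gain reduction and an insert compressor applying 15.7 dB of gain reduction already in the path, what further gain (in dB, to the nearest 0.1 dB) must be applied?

The required make-up gain is the shortfall in the dB sum.
G = -3.5 − (-39.0) + 18.2 + 15.7 = 69.4 dB.

69.4 dB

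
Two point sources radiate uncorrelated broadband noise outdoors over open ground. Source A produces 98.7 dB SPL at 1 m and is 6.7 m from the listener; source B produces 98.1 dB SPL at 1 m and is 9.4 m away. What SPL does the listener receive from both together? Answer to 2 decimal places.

At the listener: L_A = 98.7 − 20·log₁₀(6.7) = 82.179 dB; L_B = 98.1 − 20·log₁₀(9.4) = 78.637 dB.
Combined: 10·log₁₀(10^(82.179/10)+10^(78.637/10)) = 83.77 dB SPL.

83.77 dB SPL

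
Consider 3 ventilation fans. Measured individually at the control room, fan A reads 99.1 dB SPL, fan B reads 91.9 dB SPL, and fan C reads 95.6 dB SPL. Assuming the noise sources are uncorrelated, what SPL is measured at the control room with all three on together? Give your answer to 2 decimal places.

101.24 dB SPL

Add the sources as powers (linear), then convert back to dB:
L_total = 10·log₁₀(10^(99.1/10) + 10^(91.9/10) + 10^(95.6/10)) = 10·log₁₀(13308000000) = 101.24 dB SPL.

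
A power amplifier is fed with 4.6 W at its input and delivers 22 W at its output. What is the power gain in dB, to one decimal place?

Power is a power quantity, so gain = 10·log₁₀(P_out/P_in).
10·log₁₀(22/4.6) = 10·log₁₀(4.783) = 6.8 dB.

6.8 dB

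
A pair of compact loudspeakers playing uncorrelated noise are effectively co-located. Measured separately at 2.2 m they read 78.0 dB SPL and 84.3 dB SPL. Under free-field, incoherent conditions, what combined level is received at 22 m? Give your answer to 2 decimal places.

Combined at 2.2 m: 10·log₁₀(10^(78.0/10)+10^(84.3/10)) = 85.215 dB SPL.
Then apply −20·log₁₀(22/2.2) = -20.000 dB → 65.21 dB SPL.

65.21 dB SPL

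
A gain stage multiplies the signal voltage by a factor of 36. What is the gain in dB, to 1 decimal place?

31.1 dB

Voltage is an amplitude quantity, so gain = 20·log₁₀(V_out/V_in).
20·log₁₀(36) = 31.1 dB.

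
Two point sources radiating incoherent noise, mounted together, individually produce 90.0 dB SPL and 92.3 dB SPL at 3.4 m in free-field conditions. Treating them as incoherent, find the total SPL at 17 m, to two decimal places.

Combined at 3.4 m: 10·log₁₀(10^(90.0/10)+10^(92.3/10)) = 94.311 dB SPL.
Then apply −20·log₁₀(17/3.4) = -13.979 dB → 80.33 dB SPL.

80.33 dB SPL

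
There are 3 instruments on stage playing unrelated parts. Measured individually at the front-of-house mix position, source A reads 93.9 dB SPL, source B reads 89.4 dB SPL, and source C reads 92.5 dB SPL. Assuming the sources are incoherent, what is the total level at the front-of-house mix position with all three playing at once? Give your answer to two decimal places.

97.08 dB SPL

Add the sources as powers (linear), then convert back to dB:
L_total = 10·log₁₀(10^(93.9/10) + 10^(89.4/10) + 10^(92.5/10)) = 10·log₁₀(5104000000) = 97.08 dB SPL.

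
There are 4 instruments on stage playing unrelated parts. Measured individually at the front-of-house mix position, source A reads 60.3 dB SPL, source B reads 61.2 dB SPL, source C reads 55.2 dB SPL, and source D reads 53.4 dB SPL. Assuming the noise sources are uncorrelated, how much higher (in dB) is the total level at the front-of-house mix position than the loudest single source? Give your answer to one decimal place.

3.5 dB

Incoherent sources sum as intensities:
L_total = 10·log₁₀(10^(60.3/10) + 10^(61.2/10) + 10^(55.2/10) + 10^(53.4/10)) = 64.68 dB SPL.
Excess over the loudest (61.2 dB): 64.68 − 61.2 = 3.5 dB.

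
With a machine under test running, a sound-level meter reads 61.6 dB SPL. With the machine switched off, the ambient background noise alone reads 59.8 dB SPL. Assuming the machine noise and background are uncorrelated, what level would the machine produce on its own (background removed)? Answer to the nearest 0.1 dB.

Remove the background by subtracting linear intensities:
L_src = 10·log₁₀(10^(61.6/10) − 10^(59.8/10)) = 10·log₁₀(490400) = 56.9 dB SPL.

56.9 dB SPL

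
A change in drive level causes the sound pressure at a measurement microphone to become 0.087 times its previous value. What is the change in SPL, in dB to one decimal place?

Sound pressure is an amplitude quantity: ΔL = 20·log₁₀(p₂/p₁).
20·log₁₀(0.087) = -21.2 dB.

-21.2 dB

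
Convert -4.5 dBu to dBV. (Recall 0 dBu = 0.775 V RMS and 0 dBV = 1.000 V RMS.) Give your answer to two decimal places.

-6.71 dBV

The offset between the scales is 20·log₁₀(0.775/1.000) = −2.214 dB.
So dBV = -4.5 − 2.214 = -6.71 dBV.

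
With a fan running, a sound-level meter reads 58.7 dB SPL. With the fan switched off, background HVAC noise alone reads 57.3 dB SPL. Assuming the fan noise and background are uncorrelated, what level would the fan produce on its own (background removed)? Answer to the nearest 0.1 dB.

Background correction is a power subtraction:
L_src = 10·log₁₀(10^(58.7/10) − 10^(57.3/10)) = 10·log₁₀(204300) = 53.1 dB SPL.

53.1 dB SPL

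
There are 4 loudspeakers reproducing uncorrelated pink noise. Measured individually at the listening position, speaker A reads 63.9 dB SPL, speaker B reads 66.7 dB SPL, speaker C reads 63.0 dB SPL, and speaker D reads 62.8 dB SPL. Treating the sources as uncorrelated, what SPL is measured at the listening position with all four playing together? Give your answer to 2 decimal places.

Incoherent sources sum as intensities:
L_total = 10·log₁₀(10^(63.9/10) + 10^(66.7/10) + 10^(63.0/10) + 10^(62.8/10)) = 10·log₁₀(11030000) = 70.43 dB SPL.

70.43 dB SPL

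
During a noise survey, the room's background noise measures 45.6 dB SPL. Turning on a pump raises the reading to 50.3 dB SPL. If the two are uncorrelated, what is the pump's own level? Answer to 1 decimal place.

Background correction is a power subtraction:
L_src = 10·log₁₀(10^(50.3/10) − 10^(45.6/10)) = 10·log₁₀(70840) = 48.5 dB SPL.

48.5 dB SPL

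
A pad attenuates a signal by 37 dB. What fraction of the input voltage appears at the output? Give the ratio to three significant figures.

Voltage ratio = 10^(dB/20).
10^(-37/20) = 10^(-1.850) = 0.0141.

0.0141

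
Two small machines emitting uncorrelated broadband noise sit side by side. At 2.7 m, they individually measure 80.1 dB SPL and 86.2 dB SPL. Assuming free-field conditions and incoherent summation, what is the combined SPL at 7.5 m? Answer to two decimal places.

78.28 dB SPL

Combined at 2.7 m: 10·log₁₀(10^(80.1/10)+10^(86.2/10)) = 87.153 dB SPL.
Then apply −20·log₁₀(7.5/2.7) = -8.874 dB → 78.28 dB SPL.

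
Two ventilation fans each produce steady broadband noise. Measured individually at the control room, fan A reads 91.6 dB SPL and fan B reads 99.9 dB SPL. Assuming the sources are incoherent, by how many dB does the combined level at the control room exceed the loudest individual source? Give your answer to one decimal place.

Add the sources as powers (linear), then convert back to dB:
L_total = 10·log₁₀(10^(91.6/10) + 10^(99.9/10)) = 100.50 dB SPL.
Excess over the loudest (99.9 dB): 100.50 − 99.9 = 0.6 dB.

0.6 dB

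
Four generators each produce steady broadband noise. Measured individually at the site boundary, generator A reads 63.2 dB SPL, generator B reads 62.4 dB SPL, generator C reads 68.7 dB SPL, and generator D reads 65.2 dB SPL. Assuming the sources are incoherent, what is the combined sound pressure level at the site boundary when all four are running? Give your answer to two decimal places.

71.63 dB SPL

Incoherent sources sum as intensities:
L_total = 10·log₁₀(10^(63.2/10) + 10^(62.4/10) + 10^(68.7/10) + 10^(65.2/10)) = 10·log₁₀(14550000) = 71.63 dB SPL.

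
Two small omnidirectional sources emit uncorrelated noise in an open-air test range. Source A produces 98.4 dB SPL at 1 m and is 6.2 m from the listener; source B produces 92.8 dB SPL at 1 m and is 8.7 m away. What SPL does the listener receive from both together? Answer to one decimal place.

At the listener: L_A = 98.4 − 20·log₁₀(6.2) = 82.55 dB; L_B = 92.8 − 20·log₁₀(8.7) = 74.01 dB.
Combined: 10·log₁₀(10^(82.55/10)+10^(74.01/10)) = 83.1 dB SPL.

83.1 dB SPL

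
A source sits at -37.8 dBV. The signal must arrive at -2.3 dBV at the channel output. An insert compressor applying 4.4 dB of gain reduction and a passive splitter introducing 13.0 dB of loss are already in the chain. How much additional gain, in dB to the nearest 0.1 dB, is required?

52.9 dB

The required make-up gain is the shortfall in the dB sum.
G = -2.3 − (-37.8) + 4.4 + 13.0 = 52.9 dB.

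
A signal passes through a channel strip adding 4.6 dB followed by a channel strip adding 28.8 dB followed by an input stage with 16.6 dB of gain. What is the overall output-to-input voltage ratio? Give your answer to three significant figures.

Net gain = 4.6 + 28.8 + 16.6 = 50.0 dB.
Voltage ratio = 10^(50.0/20) = 316.

316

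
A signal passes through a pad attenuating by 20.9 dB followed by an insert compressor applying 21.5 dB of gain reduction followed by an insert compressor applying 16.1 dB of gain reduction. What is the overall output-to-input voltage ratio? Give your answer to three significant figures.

Net gain = (−20.9) + (−21.5) + (−16.1) = -58.5 dB.
Voltage ratio = 10^(-58.5/20) = 0.00119.

0.00119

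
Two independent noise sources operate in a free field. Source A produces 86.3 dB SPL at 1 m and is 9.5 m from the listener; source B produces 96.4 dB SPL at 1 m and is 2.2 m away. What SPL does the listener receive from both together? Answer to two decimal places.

At the listener: L_A = 86.3 − 20·log₁₀(9.5) = 66.746 dB; L_B = 96.4 − 20·log₁₀(2.2) = 89.552 dB.
Combined: 10·log₁₀(10^(66.746/10)+10^(89.552/10)) = 89.57 dB SPL.

89.57 dB SPL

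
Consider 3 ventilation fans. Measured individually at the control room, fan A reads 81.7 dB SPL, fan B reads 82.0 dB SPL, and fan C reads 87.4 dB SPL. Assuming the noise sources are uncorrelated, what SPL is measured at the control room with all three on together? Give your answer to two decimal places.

Incoherent sources sum as intensities:
L_total = 10·log₁₀(10^(81.7/10) + 10^(82.0/10) + 10^(87.4/10)) = 10·log₁₀(855900000) = 89.32 dB SPL.

89.32 dB SPL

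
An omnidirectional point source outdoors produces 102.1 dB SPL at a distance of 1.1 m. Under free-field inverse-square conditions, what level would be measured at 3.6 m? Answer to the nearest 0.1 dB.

For a point source in a free field, ΔL = −20·log₁₀(d₂/d₁).
ΔL = −20·log₁₀(3.6/1.1) = -10.30 dB, so L₂ = 102.1 + (-10.30) = 91.8 dB SPL.

91.8 dB SPL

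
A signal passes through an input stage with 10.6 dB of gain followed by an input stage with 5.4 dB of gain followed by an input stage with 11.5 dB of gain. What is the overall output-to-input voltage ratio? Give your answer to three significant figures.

Net gain = 10.6 + 5.4 + 11.5 = 27.5 dB.
Voltage ratio = 10^(27.5/20) = 23.7.

23.7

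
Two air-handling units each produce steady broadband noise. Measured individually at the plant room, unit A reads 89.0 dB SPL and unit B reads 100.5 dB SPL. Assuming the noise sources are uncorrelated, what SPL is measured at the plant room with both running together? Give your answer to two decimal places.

100.80 dB SPL

Uncorrelated sources add in intensity (power), not in dB.
L_total = 10·log₁₀(10^(89.0/10) + 10^(100.5/10)) = 10·log₁₀(12015000000) = 100.80 dB SPL.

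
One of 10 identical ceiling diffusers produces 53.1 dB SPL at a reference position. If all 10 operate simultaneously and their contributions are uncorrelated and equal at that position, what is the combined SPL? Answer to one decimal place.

63.1 dB SPL

10 equal incoherent sources raise the level by 10·log₁₀(10) = 10.00 dB.
L_total = 53.1 + 10.00 = 63.1 dB SPL.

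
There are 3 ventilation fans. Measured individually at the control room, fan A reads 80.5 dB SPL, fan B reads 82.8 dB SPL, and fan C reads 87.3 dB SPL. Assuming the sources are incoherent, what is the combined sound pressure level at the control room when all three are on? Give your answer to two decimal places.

89.24 dB SPL

Incoherent sources sum as intensities:
L_total = 10·log₁₀(10^(80.5/10) + 10^(82.8/10) + 10^(87.3/10)) = 10·log₁₀(839800000) = 89.24 dB SPL.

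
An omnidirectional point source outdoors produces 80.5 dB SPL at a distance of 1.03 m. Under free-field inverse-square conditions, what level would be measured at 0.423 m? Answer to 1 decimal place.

88.2 dB SPL

Free-field point source: level drops by 20·log₁₀ of the distance ratio.
ΔL = −20·log₁₀(0.423/1.03) = 7.73 dB, so L₂ = 80.5 + (7.73) = 88.2 dB SPL.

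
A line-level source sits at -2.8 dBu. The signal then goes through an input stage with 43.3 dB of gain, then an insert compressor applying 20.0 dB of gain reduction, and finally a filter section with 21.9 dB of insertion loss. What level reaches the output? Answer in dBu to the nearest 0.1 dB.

-1.4 dBu

Cascaded gains and losses add directly in dB.
-2.8 + 43.3 − 20.0 − 21.9 = -1.4 dBu.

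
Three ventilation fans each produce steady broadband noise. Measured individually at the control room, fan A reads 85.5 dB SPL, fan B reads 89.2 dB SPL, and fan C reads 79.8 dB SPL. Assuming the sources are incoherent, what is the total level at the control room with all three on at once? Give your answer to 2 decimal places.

91.08 dB SPL

Add the sources as powers (linear), then convert back to dB:
L_total = 10·log₁₀(10^(85.5/10) + 10^(89.2/10) + 10^(79.8/10)) = 10·log₁₀(1282000000) = 91.08 dB SPL.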